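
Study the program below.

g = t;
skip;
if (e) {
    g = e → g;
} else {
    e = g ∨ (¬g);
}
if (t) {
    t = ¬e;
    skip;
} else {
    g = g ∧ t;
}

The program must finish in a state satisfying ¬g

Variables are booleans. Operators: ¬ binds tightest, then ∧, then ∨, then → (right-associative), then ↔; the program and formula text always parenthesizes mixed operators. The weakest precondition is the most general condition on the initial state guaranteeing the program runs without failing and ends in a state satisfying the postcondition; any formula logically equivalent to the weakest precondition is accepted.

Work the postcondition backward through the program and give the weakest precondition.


Working backward. After the program, ¬g must hold.
Then branch requires ¬g; else branch requires ¬(g ∧ t).
Before the if: (t → (¬g)) ∧ ((¬t) → (¬(g ∧ t)))
Then branch requires (t → (¬(e → g))) ∧ ((¬t) → (¬((e → g) ∧ t))); else branch requires (t → (¬g)) ∧ ((¬t) → (¬(g ∧ t))).
Before the if: (e → ((t → (¬(e → g))) ∧ ((¬t) → (¬((e → g) ∧ t))))) ∧ ((¬e) → ((t → (¬g)) ∧ ((¬t) → (¬(g ∧ t)))))
Before skip: (e → ((t → (¬(e → g))) ∧ ((¬t) → (¬((e → g) ∧ t))))) ∧ ((¬e) → ((t → (¬g)) ∧ ((¬t) → (¬(g ∧ t)))))
Before g := t: (e → ((t → (¬(e → t))) ∧ ((¬t) → (¬((e → t) ∧ t))))) ∧ ((¬e) → (t → (¬t)))
Answer: WP = (e → ((t → (¬(e → t))) ∧ ((¬t) → (¬((e → t) ∧ t))))) ∧ ((¬e) → (t → (¬t)))


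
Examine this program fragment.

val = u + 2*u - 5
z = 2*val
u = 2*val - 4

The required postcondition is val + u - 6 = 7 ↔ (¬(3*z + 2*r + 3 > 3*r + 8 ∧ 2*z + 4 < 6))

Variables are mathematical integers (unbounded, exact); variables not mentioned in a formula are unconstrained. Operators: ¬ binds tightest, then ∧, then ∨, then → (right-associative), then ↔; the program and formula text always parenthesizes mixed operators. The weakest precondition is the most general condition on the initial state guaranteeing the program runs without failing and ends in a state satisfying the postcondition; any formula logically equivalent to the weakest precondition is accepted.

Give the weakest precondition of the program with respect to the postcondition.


Working backward. After the program, the postcondition val + u - 6 = 7 ↔ (¬(3*z + 2*r + 3 > 3*r + 8 ∧ 2*z + 4 < 6)) must hold; in canonical form it is u + val = 13 ↔ (¬(3*z > r + 5 ∧ 2*z < 2)).
Before u := 2*val - 4: 3*val = 17 ↔ (¬(3*z > r + 5 ∧ 2*z < 2))
Before z := 2*val: 3*val = 17 ↔ (¬(6*val > r + 5 ∧ 4*val < 2))
Before val := u + 2*u - 5: 9*u = 32 ↔ (¬(18*u > r + 35 ∧ 12*u < 22))
Answer: WP = 9*u = 32 ↔ (¬(18*u > r + 35 ∧ 12*u < 22))


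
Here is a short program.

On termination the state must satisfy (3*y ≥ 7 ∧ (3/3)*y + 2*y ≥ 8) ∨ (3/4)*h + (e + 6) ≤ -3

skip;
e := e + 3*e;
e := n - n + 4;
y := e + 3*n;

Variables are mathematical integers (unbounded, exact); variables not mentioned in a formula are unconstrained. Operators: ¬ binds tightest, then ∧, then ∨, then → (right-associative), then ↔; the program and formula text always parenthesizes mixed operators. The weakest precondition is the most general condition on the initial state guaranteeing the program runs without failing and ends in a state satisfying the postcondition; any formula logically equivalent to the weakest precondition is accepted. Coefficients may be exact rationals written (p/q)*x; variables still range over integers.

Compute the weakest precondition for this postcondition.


Working backward. After the program, the postcondition (3*y ≥ 7 ∧ (3/3)*y + 2*y ≥ 8) ∨ (3/4)*h + (e + 6) ≤ -3 must hold; in canonical form it is (3*y ≥ 7 ∧ 3*y ≥ 8) ∨ e + (3/4)*h ≤ -9.
Before y := e + 3*n: (3*e + 9*n ≥ 7 ∧ 3*e + 9*n ≥ 8) ∨ e + (3/4)*h ≤ -9
Before e := n - n + 4: (9*n ≥ -5 ∧ 9*n ≥ -4) ∨ (3/4)*h ≤ -13
Before e := e + 3*e: (9*n ≥ -5 ∧ 9*n ≥ -4) ∨ (3/4)*h ≤ -13
Before skip: (9*n ≥ -5 ∧ 9*n ≥ -4) ∨ (3/4)*h ≤ -13
Answer: WP = (9*n ≥ -5 ∧ 9*n ≥ -4) ∨ (3/4)*h ≤ -13


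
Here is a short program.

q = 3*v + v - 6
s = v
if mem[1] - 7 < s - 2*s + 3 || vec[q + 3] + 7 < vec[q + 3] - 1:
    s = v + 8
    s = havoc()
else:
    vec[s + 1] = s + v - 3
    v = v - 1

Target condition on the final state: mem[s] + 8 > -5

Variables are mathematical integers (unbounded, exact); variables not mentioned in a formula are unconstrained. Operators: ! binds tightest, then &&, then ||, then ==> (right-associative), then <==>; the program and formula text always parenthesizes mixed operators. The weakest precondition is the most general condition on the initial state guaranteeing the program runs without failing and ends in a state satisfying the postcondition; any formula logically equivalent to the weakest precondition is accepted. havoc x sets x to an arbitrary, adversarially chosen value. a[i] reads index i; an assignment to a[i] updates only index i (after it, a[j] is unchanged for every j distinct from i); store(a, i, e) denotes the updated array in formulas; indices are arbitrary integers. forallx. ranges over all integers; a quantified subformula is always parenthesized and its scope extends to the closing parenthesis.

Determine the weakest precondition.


Working backward. After the program, the postcondition mem[s] + 8 > -5 must hold; in canonical form it is mem[s] > -13.
Then branch requires forall s_1. mem[s_1] > -13; else branch requires mem[s] > -13.
Before the if: (mem[1] + s < 10 ==> (forall s_1. mem[s_1] > -13)) && ((!(mem[1] + s < 10)) ==> mem[s] > -13)
Before s := v: (mem[1] + v < 10 ==> (forall s_1. mem[s_1] > -13)) && ((!(mem[1] + v < 10)) ==> mem[v] > -13)
Before q := 3*v + v - 6: (mem[1] + v < 10 ==> (forall s_1. mem[s_1] > -13)) && ((!(mem[1] + v < 10)) ==> mem[v] > -13)
Answer: WP = (mem[1] + v < 10 ==> (forall s_1. mem[s_1] > -13)) && ((!(mem[1] + v < 10)) ==> mem[v] > -13)


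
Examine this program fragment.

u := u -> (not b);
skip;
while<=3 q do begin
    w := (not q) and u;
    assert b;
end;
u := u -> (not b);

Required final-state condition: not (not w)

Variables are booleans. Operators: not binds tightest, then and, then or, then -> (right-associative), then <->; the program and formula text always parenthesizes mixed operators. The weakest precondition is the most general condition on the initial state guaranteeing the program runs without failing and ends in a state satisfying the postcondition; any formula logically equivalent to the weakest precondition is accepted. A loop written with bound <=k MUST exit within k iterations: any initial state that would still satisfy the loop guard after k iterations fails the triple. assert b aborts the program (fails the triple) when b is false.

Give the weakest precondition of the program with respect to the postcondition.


Working backward. After the program, the postcondition not (not w) must hold; in canonical form it is w.
Before u := u -> (not b): w
Before the loop (bound <=3), unroll the exhaustion recursion (WP_0 = exit-now case; WP_j = one more guarded iteration, up to j = 3):
  WP_0: (not q) and w
  WP_1: (q -> (b and (not q) and u)) and ((not q) -> w)
  WP_2: (q -> (b and (q -> (b and (not q) and u)) and ((not q) -> ((not q) and u)))) and ((not q) -> w)
  WP_3: (q -> (b and (q -> (b and (q -> (b and (not q) and u)) and ((not q) -> ((not q) and u)))) and ((not q) -> ((not q) and u)))) and ((not q) -> w)
So before the loop: (q -> (b and (q -> (b and (q -> (b and (not q) and u)) and ((not q) -> ((not q) and u)))) and ((not q) -> ((not q) and u)))) and ((not q) -> w)
Before skip: (q -> (b and (q -> (b and (q -> (b and (not q) and u)) and ((not q) -> ((not q) and u)))) and ((not q) -> ((not q) and u)))) and ((not q) -> w)
Before u := u -> (not b): (q -> (b and (q -> (b and (q -> (b and (not q) and (u -> (not b)))) and ((not q) -> ((not q) and (u -> (not b)))))) and ((not q) -> ((not q) and (u -> (not b)))))) and ((not q) -> w)
Answer: WP = (q -> (b and (q -> (b and (q -> (b and (not q) and (u -> (not b)))) and ((not q) -> ((not q) and (u -> (not b)))))) and ((not q) -> ((not q) and (u -> (not b)))))) and ((not q) -> w)


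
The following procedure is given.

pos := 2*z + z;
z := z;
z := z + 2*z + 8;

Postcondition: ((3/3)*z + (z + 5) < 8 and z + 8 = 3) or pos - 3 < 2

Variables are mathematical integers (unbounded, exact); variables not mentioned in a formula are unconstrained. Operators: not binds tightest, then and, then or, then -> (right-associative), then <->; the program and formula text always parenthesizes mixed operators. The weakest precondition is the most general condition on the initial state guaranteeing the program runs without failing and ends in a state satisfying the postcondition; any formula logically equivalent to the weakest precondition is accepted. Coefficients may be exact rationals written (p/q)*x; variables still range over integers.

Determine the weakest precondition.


Working backward. After the program, the postcondition ((3/3)*z + (z + 5) < 8 and z + 8 = 3) or pos - 3 < 2 must hold; in canonical form it is (2*z < 3 and z = -5) or pos < 5.
Before z := z + 2*z + 8: (6*z < -13 and 3*z = -13) or pos < 5
Before z := z: (6*z < -13 and 3*z = -13) or pos < 5
Before pos := 2*z + z: (6*z < -13 and 3*z = -13) or 3*z < 5
Answer: WP = (6*z < -13 and 3*z = -13) or 3*z < 5


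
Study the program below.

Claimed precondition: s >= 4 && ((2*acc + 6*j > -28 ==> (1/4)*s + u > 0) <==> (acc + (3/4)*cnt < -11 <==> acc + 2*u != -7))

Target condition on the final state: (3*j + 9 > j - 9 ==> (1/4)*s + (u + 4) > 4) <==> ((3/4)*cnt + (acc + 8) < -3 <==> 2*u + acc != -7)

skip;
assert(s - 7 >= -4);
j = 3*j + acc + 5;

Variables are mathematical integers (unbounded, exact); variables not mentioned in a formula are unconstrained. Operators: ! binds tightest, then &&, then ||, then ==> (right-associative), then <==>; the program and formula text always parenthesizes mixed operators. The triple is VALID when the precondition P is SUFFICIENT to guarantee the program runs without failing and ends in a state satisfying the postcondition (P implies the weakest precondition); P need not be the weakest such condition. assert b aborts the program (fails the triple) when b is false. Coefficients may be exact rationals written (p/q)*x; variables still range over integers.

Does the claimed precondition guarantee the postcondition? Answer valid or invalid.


Working backward. After the program, the postcondition (3*j + 9 > j - 9 ==> (1/4)*s + (u + 4) > 4) <==> ((3/4)*cnt + (acc + 8) < -3 <==> 2*u + acc != -7) must hold; in canonical form it is (2*j > -18 ==> (1/4)*s + u > 0) <==> (acc + (3/4)*cnt < -11 <==> acc + 2*u != -7).
Before j := 3*j + acc + 5: (2*acc + 6*j > -28 ==> (1/4)*s + u > 0) <==> (acc + (3/4)*cnt < -11 <==> acc + 2*u != -7)
Before assert s - 7 >= -4: s >= 3 && ((2*acc + 6*j > -28 ==> (1/4)*s + u > 0) <==> (acc + (3/4)*cnt < -11 <==> acc + 2*u != -7))
Before skip: s >= 3 && ((2*acc + 6*j > -28 ==> (1/4)*s + u > 0) <==> (acc + (3/4)*cnt < -11 <==> acc + 2*u != -7))
The weakest precondition is s >= 3 && ((2*acc + 6*j > -28 ==> (1/4)*s + u > 0) <==> (acc + (3/4)*cnt < -11 <==> acc + 2*u != -7)).
Check whether s >= 4 && ((2*acc + 6*j > -28 ==> (1/4)*s + u > 0) <==> (acc + (3/4)*cnt < -11 <==> acc + 2*u != -7)) implies it.
Every state satisfying the precondition satisfies the weakest precondition: the implication holds.
Answer: valid


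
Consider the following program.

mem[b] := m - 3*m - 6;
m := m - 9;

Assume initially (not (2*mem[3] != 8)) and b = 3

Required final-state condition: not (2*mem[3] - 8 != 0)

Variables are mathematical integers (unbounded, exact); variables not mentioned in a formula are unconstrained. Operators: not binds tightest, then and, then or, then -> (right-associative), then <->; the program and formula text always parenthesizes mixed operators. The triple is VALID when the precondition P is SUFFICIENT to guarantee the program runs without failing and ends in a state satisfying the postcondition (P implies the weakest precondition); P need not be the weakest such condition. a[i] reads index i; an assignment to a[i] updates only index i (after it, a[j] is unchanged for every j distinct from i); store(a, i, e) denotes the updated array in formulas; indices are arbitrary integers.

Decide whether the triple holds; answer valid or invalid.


Working backward. After the program, the postcondition not (2*mem[3] - 8 != 0) must hold; in canonical form it is not (2*mem[3] != 8).
Before m := m - 9: not (2*mem[3] != 8)
Before mem[b] := m - 3*m - 6: not (2*store(mem, b, -2*m - 6)[3] != 8)
The weakest precondition is not (2*store(mem, b, -2*m - 6)[3] != 8).
Check whether (not (2*mem[3] != 8)) and b = 3 implies it.
Countermodel: at the initial state b = 3, m = -4, mem = {[3] = 4, elsewhere 4}, the precondition holds but the weakest precondition fails.
Answer: invalid


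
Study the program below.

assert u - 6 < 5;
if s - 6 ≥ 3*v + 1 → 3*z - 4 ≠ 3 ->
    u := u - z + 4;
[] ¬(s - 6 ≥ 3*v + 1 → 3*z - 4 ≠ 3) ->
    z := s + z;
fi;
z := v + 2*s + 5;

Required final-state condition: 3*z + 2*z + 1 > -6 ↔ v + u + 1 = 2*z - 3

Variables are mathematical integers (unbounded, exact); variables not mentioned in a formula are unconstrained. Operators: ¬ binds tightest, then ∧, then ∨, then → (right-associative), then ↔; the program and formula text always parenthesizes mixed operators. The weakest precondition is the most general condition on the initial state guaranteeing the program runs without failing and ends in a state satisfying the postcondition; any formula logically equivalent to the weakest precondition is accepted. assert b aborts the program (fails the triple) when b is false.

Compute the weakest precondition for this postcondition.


Working backward. After the program, the postcondition 3*z + 2*z + 1 > -6 ↔ v + u + 1 = 2*z - 3 must hold; in canonical form it is 5*z > -7 ↔ u + v = 2*z - 4.
Before z := v + 2*s + 5: 10*s + 5*v > -32 ↔ u = 4*s + v + 6
Then branch requires 10*s + 5*v > -32 ↔ u = 4*s + v + z + 2; else branch requires 10*s + 5*v > -32 ↔ u = 4*s + v + 6.
Before the if: ((s ≥ 3*v + 7 → 3*z ≠ 7) → (10*s + 5*v > -32 ↔ u = 4*s + v + z + 2)) ∧ ((¬(s ≥ 3*v + 7 → 3*z ≠ 7)) → (10*s + 5*v > -32 ↔ u = 4*s + v + 6))
Before assert u - 6 < 5: u < 11 ∧ ((s ≥ 3*v + 7 → 3*z ≠ 7) → (10*s + 5*v > -32 ↔ u = 4*s + v + z + 2)) ∧ ((¬(s ≥ 3*v + 7 → 3*z ≠ 7)) → (10*s + 5*v > -32 ↔ u = 4*s + v + 6))
Answer: WP = u < 11 ∧ ((s ≥ 3*v + 7 → 3*z ≠ 7) → (10*s + 5*v > -32 ↔ u = 4*s + v + z + 2)) ∧ ((¬(s ≥ 3*v + 7 → 3*z ≠ 7)) → (10*s + 5*v > -32 ↔ u = 4*s + v + 6))


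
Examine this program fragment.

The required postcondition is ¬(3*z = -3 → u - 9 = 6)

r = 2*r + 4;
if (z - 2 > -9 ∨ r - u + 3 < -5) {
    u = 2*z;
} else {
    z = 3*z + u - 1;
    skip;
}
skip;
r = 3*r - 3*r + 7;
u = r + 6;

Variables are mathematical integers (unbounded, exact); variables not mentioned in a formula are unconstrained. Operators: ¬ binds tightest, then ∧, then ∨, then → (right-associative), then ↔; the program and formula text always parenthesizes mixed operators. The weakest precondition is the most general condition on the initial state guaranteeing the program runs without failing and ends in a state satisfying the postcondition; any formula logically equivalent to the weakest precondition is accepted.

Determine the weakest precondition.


Working backward. After the program, the postcondition ¬(3*z = -3 → u - 9 = 6) must hold; in canonical form it is ¬(3*z = -3 → u = 15).
Before u := r + 6: ¬(3*z = -3 → r = 9)
Before r := 3*r - 3*r + 7: 3*z = -3
Before skip: 3*z = -3
Then branch requires 3*z = -3; else branch requires 3*u + 9*z = 0.
Before the if: ((z > -7 ∨ r < u - 8) → 3*z = -3) ∧ ((¬(z > -7 ∨ r < u - 8)) → 3*u + 9*z = 0)
Before r := 2*r + 4: ((z > -7 ∨ 2*r < u - 12) → 3*z = -3) ∧ ((¬(z > -7 ∨ 2*r < u - 12)) → 3*u + 9*z = 0)
Answer: WP = ((z > -7 ∨ 2*r < u - 12) → 3*z = -3) ∧ ((¬(z > -7 ∨ 2*r < u - 12)) → 3*u + 9*z = 0)


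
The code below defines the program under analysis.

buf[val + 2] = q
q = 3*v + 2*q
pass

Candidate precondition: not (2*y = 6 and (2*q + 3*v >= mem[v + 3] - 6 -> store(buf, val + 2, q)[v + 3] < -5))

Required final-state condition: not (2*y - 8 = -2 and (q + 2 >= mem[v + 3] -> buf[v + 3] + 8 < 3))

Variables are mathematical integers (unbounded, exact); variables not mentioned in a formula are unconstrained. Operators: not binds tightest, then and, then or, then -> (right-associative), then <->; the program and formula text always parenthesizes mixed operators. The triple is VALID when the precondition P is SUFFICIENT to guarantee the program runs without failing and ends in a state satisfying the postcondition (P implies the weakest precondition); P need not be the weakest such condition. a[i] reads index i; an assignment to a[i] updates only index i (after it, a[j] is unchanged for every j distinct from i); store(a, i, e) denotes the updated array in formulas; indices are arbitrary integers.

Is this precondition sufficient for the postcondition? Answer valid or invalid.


Working backward. After the program, the postcondition not (2*y - 8 = -2 and (q + 2 >= mem[v + 3] -> buf[v + 3] + 8 < 3)) must hold; in canonical form it is not (2*y = 6 and (q >= mem[v + 3] - 2 -> buf[v + 3] < -5)).
Before skip: not (2*y = 6 and (q >= mem[v + 3] - 2 -> buf[v + 3] < -5))
Before q := 3*v + 2*q: not (2*y = 6 and (2*q + 3*v >= mem[v + 3] - 2 -> buf[v + 3] < -5))
Before buf[val + 2] := q: not (2*y = 6 and (2*q + 3*v >= mem[v + 3] - 2 -> store(buf, val + 2, q)[v + 3] < -5))
The weakest precondition is not (2*y = 6 and (2*q + 3*v >= mem[v + 3] - 2 -> store(buf, val + 2, q)[v + 3] < -5)).
Check whether not (2*y = 6 and (2*q + 3*v >= mem[v + 3] - 6 -> store(buf, val + 2, q)[v + 3] < -5)) implies it.
Countermodel: at the initial state buf = {[3] = 2, elsewhere 2}, mem = {[3] = -1, elsewhere -1}, q = -2, v = 0, val = 1, y = 3, the precondition holds but the weakest precondition fails.
Answer: invalid


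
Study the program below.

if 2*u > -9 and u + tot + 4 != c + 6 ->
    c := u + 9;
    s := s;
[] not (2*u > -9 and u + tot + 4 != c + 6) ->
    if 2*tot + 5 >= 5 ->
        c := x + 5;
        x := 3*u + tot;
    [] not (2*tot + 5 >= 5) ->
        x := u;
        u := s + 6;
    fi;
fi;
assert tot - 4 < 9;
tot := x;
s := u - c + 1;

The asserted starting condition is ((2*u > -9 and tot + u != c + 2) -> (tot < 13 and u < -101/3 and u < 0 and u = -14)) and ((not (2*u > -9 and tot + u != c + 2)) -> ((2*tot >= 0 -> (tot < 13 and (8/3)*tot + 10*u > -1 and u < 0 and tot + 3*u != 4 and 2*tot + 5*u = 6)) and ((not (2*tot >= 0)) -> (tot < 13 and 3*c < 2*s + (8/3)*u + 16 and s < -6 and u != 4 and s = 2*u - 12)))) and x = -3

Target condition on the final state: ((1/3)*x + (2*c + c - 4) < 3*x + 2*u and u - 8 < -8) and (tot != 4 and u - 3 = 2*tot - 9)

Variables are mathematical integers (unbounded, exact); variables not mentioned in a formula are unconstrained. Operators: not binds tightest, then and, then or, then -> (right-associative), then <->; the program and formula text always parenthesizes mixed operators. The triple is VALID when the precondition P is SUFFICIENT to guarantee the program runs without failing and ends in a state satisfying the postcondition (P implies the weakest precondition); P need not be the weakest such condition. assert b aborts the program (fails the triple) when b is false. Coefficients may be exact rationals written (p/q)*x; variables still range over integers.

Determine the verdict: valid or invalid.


Working backward. After the program, the postcondition ((1/3)*x + (2*c + c - 4) < 3*x + 2*u and u - 8 < -8) and (tot != 4 and u - 3 = 2*tot - 9) must hold; in canonical form it is 3*c < 2*u + (8/3)*x + 4 and u < 0 and tot != 4 and u = 2*tot - 6.
Before s := u - c + 1: 3*c < 2*u + (8/3)*x + 4 and u < 0 and tot != 4 and u = 2*tot - 6
Before tot := x: 3*c < 2*u + (8/3)*x + 4 and u < 0 and x != 4 and u = 2*x - 6
Before assert tot - 4 < 9: tot < 13 and 3*c < 2*u + (8/3)*x + 4 and u < 0 and x != 4 and u = 2*x - 6
Then branch requires tot < 13 and u < (8/3)*x - 23 and u < 0 and x != 4 and u = 2*x - 6; else branch requires (2*tot >= 0 -> (tot < 13 and 3*x < (8/3)*tot + 10*u - 11 and u < 0 and tot + 3*u != 4 and 2*tot + 5*u = 6)) and ((not (2*tot >= 0)) -> (tot < 13 and 3*c < 2*s + (8/3)*u + 16 and s < -6 and u != 4 and s = 2*u - 12)).
Before the if: ((2*u > -9 and tot + u != c + 2) -> (tot < 13 and u < (8/3)*x - 23 and u < 0 and x != 4 and u = 2*x - 6)) and ((not (2*u > -9 and tot + u != c + 2)) -> ((2*tot >= 0 -> (tot < 13 and 3*x < (8/3)*tot + 10*u - 11 and u < 0 and tot + 3*u != 4 and 2*tot + 5*u = 6)) and ((not (2*tot >= 0)) -> (tot < 13 and 3*c < 2*s + (8/3)*u + 16 and s < -6 and u != 4 and s = 2*u - 12))))
The weakest precondition is ((2*u > -9 and tot + u != c + 2) -> (tot < 13 and u < (8/3)*x - 23 and u < 0 and x != 4 and u = 2*x - 6)) and ((not (2*u > -9 and tot + u != c + 2)) -> ((2*tot >= 0 -> (tot < 13 and 3*x < (8/3)*tot + 10*u - 11 and u < 0 and tot + 3*u != 4 and 2*tot + 5*u = 6)) and ((not (2*tot >= 0)) -> (tot < 13 and 3*c < 2*s + (8/3)*u + 16 and s < -6 and u != 4 and s = 2*u - 12)))).
Check whether ((2*u > -9 and tot + u != c + 2) -> (tot < 13 and u < -101/3 and u < 0 and u = -14)) and ((not (2*u > -9 and tot + u != c + 2)) -> ((2*tot >= 0 -> (tot < 13 and (8/3)*tot + 10*u > -1 and u < 0 and tot + 3*u != 4 and 2*tot + 5*u = 6)) and ((not (2*tot >= 0)) -> (tot < 13 and 3*c < 2*s + (8/3)*u + 16 and s < -6 and u != 4 and s = 2*u - 12)))) and x = -3 implies it.
Countermodel: at the initial state c = 4, s = -17, tot = 8, u = -2, x = -3, the precondition holds but the weakest precondition fails.
Answer: invalid


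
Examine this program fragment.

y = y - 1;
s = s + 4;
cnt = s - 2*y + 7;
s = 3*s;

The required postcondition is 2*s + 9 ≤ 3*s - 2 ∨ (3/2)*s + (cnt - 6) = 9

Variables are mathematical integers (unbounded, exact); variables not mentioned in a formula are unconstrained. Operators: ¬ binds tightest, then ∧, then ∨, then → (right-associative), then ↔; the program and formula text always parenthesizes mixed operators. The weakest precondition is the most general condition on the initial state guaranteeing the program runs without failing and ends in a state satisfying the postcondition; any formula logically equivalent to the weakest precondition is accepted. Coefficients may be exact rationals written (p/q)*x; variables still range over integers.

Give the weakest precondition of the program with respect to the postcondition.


Working backward. After the program, the postcondition 2*s + 9 ≤ 3*s - 2 ∨ (3/2)*s + (cnt - 6) = 9 must hold; in canonical form it is s ≥ 11 ∨ cnt + (3/2)*s = 15.
Before s := 3*s: 3*s ≥ 11 ∨ cnt + (9/2)*s = 15
Before cnt := s - 2*y + 7: 3*s ≥ 11 ∨ (11/2)*s = 2*y + 8
Before s := s + 4: 3*s ≥ -1 ∨ (11/2)*s = 2*y - 14
Before y := y - 1: 3*s ≥ -1 ∨ (11/2)*s = 2*y - 16
Answer: WP = 3*s ≥ -1 ∨ (11/2)*s = 2*y - 16


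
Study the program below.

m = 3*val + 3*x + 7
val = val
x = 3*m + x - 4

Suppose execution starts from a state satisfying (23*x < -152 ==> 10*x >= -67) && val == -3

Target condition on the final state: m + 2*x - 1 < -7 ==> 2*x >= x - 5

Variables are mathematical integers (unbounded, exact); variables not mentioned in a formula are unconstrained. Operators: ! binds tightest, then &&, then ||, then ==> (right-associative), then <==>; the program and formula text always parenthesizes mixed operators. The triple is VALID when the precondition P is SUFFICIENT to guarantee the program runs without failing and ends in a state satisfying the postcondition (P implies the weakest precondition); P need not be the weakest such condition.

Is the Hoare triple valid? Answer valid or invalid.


Working backward. After the program, the postcondition m + 2*x - 1 < -7 ==> 2*x >= x - 5 must hold; in canonical form it is m + 2*x < -6 ==> x >= -5.
Before x := 3*m + x - 4: 7*m + 2*x < 2 ==> 3*m + x >= -1
Before val := val: 7*m + 2*x < 2 ==> 3*m + x >= -1
Before m := 3*val + 3*x + 7: 21*val + 23*x < -47 ==> 9*val + 10*x >= -22
The weakest precondition is 21*val + 23*x < -47 ==> 9*val + 10*x >= -22.
Check whether (23*x < -152 ==> 10*x >= -67) && val == -3 implies it.
Countermodel: at the initial state val = -3, x = -6, the precondition holds but the weakest precondition fails.
Answer: invalid


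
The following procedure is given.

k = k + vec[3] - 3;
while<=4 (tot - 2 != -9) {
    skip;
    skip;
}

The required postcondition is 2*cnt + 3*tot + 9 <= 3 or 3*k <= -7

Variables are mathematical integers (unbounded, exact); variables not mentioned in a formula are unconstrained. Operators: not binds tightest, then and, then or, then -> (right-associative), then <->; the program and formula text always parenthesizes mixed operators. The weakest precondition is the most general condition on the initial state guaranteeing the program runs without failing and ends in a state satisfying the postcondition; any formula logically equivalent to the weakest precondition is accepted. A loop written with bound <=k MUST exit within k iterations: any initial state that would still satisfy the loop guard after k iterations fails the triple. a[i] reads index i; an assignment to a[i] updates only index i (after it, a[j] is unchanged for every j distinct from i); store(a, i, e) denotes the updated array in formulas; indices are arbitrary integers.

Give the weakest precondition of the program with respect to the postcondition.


Working backward. After the program, the postcondition 2*cnt + 3*tot + 9 <= 3 or 3*k <= -7 must hold; in canonical form it is 2*cnt + 3*tot <= -6 or 3*k <= -7.
Before the loop (bound <=4), unroll the exhaustion recursion (WP_0 = exit-now case; WP_j = one more guarded iteration, up to j = 4):
  WP_0: (not (tot != -7)) and (2*cnt + 3*tot <= -6 or 3*k <= -7)
  WP_1: (tot != -7 -> ((not (tot != -7)) and (2*cnt + 3*tot <= -6 or 3*k <= -7))) and ((not (tot != -7)) -> (2*cnt + 3*tot <= -6 or 3*k <= -7))
  WP_2: (tot != -7 -> ((tot != -7 -> ((not (tot != -7)) and (2*cnt + 3*tot <= -6 or 3*k <= -7))) and ((not (tot != -7)) -> (2*cnt + 3*tot <= -6 or 3*k <= -7)))) and ((not (tot != -7)) -> (2*cnt + 3*tot <= -6 or 3*k <= -7))
  WP_3: (tot != -7 -> ((tot != -7 -> ((tot != -7 -> ((not (tot != -7)) and (2*cnt + 3*tot <= -6 or 3*k <= -7))) and ((not (tot != -7)) -> (2*cnt + 3*tot <= -6 or 3*k <= -7)))) and ((not (tot != -7)) -> (2*cnt + 3*tot <= -6 or 3*k <= -7)))) and ((not (tot != -7)) -> (2*cnt + 3*tot <= -6 or 3*k <= -7))
  WP_4: (tot != -7 -> ((tot != -7 -> ((tot != -7 -> ((tot != -7 -> ((not (tot != -7)) and (2*cnt + 3*tot <= -6 or 3*k <= -7))) and ((not (tot != -7)) -> (2*cnt + 3*tot <= -6 or 3*k <= -7)))) and ((not (tot != -7)) -> (2*cnt + 3*tot <= -6 or 3*k <= -7)))) and ((not (tot != -7)) -> (2*cnt + 3*tot <= -6 or 3*k <= -7)))) and ((not (tot != -7)) -> (2*cnt + 3*tot <= -6 or 3*k <= -7))
So before the loop: (tot != -7 -> ((tot != -7 -> ((tot != -7 -> ((tot != -7 -> ((not (tot != -7)) and (2*cnt + 3*tot <= -6 or 3*k <= -7))) and ((not (tot != -7)) -> (2*cnt + 3*tot <= -6 or 3*k <= -7)))) and ((not (tot != -7)) -> (2*cnt + 3*tot <= -6 or 3*k <= -7)))) and ((not (tot != -7)) -> (2*cnt + 3*tot <= -6 or 3*k <= -7)))) and ((not (tot != -7)) -> (2*cnt + 3*tot <= -6 or 3*k <= -7))
Before k := k + vec[3] - 3: (tot != -7 -> ((tot != -7 -> ((tot != -7 -> ((tot != -7 -> ((not (tot != -7)) and (2*cnt + 3*tot <= -6 or 3*vec[3] + 3*k <= 2))) and ((not (tot != -7)) -> (2*cnt + 3*tot <= -6 or 3*vec[3] + 3*k <= 2)))) and ((not (tot != -7)) -> (2*cnt + 3*tot <= -6 or 3*vec[3] + 3*k <= 2)))) and ((not (tot != -7)) -> (2*cnt + 3*tot <= -6 or 3*vec[3] + 3*k <= 2)))) and ((not (tot != -7)) -> (2*cnt + 3*tot <= -6 or 3*vec[3] + 3*k <= 2))
Answer: WP = (tot != -7 -> ((tot != -7 -> ((tot != -7 -> ((tot != -7 -> ((not (tot != -7)) and (2*cnt + 3*tot <= -6 or 3*vec[3] + 3*k <= 2))) and ((not (tot != -7)) -> (2*cnt + 3*tot <= -6 or 3*vec[3] + 3*k <= 2)))) and ((not (tot != -7)) -> (2*cnt + 3*tot <= -6 or 3*vec[3] + 3*k <= 2)))) and ((not (tot != -7)) -> (2*cnt + 3*tot <= -6 or 3*vec[3] + 3*k <= 2)))) and ((not (tot != -7)) -> (2*cnt + 3*tot <= -6 or 3*vec[3] + 3*k <= 2))


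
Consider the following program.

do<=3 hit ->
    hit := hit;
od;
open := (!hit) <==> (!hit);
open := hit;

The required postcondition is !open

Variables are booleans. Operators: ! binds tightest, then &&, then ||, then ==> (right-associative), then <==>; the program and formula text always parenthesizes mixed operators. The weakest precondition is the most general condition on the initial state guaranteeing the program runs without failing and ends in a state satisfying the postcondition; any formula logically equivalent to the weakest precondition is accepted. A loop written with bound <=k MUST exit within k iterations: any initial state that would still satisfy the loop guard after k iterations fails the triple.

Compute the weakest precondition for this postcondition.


Working backward. After the program, !open must hold.
Before open := hit: !hit
Before open := (!hit) <==> (!hit): !hit
Before the loop (bound <=3), unroll the exhaustion recursion (WP_0 = exit-now case; WP_j = one more guarded iteration, up to j = 3):
  WP_0: !hit
  WP_1: hit ==> (!hit)
  WP_2: hit ==> (hit ==> (!hit))
  WP_3: hit ==> (hit ==> (hit ==> (!hit)))
So before the loop: hit ==> (hit ==> (hit ==> (!hit)))
Answer: WP = hit ==> (hit ==> (hit ==> (!hit)))


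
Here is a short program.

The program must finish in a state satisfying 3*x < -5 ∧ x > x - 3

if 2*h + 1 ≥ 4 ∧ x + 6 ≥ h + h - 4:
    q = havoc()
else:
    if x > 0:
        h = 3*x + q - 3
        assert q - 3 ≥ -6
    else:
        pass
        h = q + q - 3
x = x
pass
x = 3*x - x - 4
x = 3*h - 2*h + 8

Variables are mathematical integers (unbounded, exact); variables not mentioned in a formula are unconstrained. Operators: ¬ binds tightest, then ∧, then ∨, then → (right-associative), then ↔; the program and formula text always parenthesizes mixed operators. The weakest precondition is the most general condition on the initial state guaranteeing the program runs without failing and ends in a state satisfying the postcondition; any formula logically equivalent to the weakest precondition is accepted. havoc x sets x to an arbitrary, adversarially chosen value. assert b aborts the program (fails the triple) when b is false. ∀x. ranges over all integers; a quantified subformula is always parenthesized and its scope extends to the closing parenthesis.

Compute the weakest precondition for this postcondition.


Working backward. After the program, the postcondition 3*x < -5 ∧ x > x - 3 must hold; in canonical form it is 3*x < -5.
Before x := 3*h - 2*h + 8: 3*h < -29
Before x := 3*x - x - 4: 3*h < -29
Before skip: 3*h < -29
Before x := x: 3*h < -29
Then branch requires 3*h < -29; else branch requires (x > 0 → (q ≥ -3 ∧ 3*q + 9*x < -20)) ∧ ((¬(x > 0)) → 6*q < -20).
Before the if: ((2*h ≥ 3 ∧ x ≥ 2*h - 10) → 3*h < -29) ∧ ((¬(2*h ≥ 3 ∧ x ≥ 2*h - 10)) → ((x > 0 → (q ≥ -3 ∧ 3*q + 9*x < -20)) ∧ ((¬(x > 0)) → 6*q < -20)))
Answer: WP = ((2*h ≥ 3 ∧ x ≥ 2*h - 10) → 3*h < -29) ∧ ((¬(2*h ≥ 3 ∧ x ≥ 2*h - 10)) → ((x > 0 → (q ≥ -3 ∧ 3*q + 9*x < -20)) ∧ ((¬(x > 0)) → 6*q < -20)))


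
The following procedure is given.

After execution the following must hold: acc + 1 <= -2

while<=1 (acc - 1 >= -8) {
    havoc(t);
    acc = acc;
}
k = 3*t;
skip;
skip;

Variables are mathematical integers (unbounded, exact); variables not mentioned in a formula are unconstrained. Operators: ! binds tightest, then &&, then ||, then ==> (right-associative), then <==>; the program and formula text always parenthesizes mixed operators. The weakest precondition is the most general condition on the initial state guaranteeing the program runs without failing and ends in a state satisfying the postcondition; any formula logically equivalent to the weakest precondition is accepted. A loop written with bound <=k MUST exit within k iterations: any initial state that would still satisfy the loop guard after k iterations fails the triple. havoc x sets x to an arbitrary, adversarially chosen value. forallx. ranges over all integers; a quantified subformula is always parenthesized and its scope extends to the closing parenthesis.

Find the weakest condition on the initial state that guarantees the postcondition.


Working backward. After the program, the postcondition acc + 1 <= -2 must hold; in canonical form it is acc <= -3.
Before skip: acc <= -3
Before skip: acc <= -3
Before k := 3*t: acc <= -3
Before the loop (bound <=1), unroll the exhaustion recursion (WP_0 = exit-now case; WP_j = one more guarded iteration, up to j = 1):
  WP_0: (!(acc >= -7)) && acc <= -3
  WP_1: (acc >= -7 ==> ((!(acc >= -7)) && acc <= -3)) && ((!(acc >= -7)) ==> acc <= -3)
So before the loop: (acc >= -7 ==> ((!(acc >= -7)) && acc <= -3)) && ((!(acc >= -7)) ==> acc <= -3)
Answer: WP = (acc >= -7 ==> ((!(acc >= -7)) && acc <= -3)) && ((!(acc >= -7)) ==> acc <= -3)


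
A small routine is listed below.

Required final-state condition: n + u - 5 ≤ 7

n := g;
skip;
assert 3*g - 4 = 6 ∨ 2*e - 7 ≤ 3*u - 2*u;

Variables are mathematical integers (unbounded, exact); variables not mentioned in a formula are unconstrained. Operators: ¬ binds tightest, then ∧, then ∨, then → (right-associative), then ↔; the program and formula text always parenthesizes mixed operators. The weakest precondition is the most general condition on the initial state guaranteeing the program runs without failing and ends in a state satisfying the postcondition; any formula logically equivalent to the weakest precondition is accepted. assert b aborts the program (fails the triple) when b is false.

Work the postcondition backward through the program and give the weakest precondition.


Working backward. After the program, the postcondition n + u - 5 ≤ 7 must hold; in canonical form it is n + u ≤ 12.
Before assert 3*g - 4 = 6 ∨ 2*e - 7 ≤ 3*u - 2*u: (3*g = 10 ∨ 2*e ≤ u + 7) ∧ n + u ≤ 12
Before skip: (3*g = 10 ∨ 2*e ≤ u + 7) ∧ n + u ≤ 12
Before n := g: (3*g = 10 ∨ 2*e ≤ u + 7) ∧ g + u ≤ 12
Answer: WP = (3*g = 10 ∨ 2*e ≤ u + 7) ∧ g + u ≤ 12


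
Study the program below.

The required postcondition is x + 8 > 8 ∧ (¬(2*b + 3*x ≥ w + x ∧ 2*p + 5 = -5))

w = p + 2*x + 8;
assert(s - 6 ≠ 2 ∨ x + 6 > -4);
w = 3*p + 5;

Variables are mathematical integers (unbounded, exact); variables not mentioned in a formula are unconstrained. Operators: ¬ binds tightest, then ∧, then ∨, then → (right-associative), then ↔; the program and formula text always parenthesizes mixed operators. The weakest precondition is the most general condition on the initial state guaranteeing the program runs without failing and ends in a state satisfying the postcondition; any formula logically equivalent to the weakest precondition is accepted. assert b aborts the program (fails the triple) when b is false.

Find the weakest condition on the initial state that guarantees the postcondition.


Working backward. After the program, the postcondition x + 8 > 8 ∧ (¬(2*b + 3*x ≥ w + x ∧ 2*p + 5 = -5)) must hold; in canonical form it is x > 0 ∧ (¬(2*b + 2*x ≥ w ∧ 2*p = -10)).
Before w := 3*p + 5: x > 0 ∧ (¬(2*b + 2*x ≥ 3*p + 5 ∧ 2*p = -10))
Before assert s - 6 ≠ 2 ∨ x + 6 > -4: (s ≠ 8 ∨ x > -10) ∧ x > 0 ∧ (¬(2*b + 2*x ≥ 3*p + 5 ∧ 2*p = -10))
Before w := p + 2*x + 8: (s ≠ 8 ∨ x > -10) ∧ x > 0 ∧ (¬(2*b + 2*x ≥ 3*p + 5 ∧ 2*p = -10))
Answer: WP = (s ≠ 8 ∨ x > -10) ∧ x > 0 ∧ (¬(2*b + 2*x ≥ 3*p + 5 ∧ 2*p = -10))


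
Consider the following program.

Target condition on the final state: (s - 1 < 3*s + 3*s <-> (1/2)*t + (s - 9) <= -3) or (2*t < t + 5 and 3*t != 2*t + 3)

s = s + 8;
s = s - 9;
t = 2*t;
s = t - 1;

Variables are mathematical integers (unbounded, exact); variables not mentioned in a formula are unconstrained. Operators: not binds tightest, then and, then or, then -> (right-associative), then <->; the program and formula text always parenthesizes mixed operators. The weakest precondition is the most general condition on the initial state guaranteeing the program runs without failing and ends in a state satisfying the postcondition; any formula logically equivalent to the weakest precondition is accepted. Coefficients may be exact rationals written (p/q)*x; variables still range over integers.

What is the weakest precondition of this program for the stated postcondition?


Working backward. After the program, the postcondition (s - 1 < 3*s + 3*s <-> (1/2)*t + (s - 9) <= -3) or (2*t < t + 5 and 3*t != 2*t + 3) must hold; in canonical form it is (5*s > -1 <-> s + (1/2)*t <= 6) or (t < 5 and t != 3).
Before s := t - 1: (5*t > 4 <-> (3/2)*t <= 7) or (t < 5 and t != 3)
Before t := 2*t: (10*t > 4 <-> 3*t <= 7) or (2*t < 5 and 2*t != 3)
Before s := s - 9: (10*t > 4 <-> 3*t <= 7) or (2*t < 5 and 2*t != 3)
Before s := s + 8: (10*t > 4 <-> 3*t <= 7) or (2*t < 5 and 2*t != 3)
Answer: WP = (10*t > 4 <-> 3*t <= 7) or (2*t < 5 and 2*t != 3)


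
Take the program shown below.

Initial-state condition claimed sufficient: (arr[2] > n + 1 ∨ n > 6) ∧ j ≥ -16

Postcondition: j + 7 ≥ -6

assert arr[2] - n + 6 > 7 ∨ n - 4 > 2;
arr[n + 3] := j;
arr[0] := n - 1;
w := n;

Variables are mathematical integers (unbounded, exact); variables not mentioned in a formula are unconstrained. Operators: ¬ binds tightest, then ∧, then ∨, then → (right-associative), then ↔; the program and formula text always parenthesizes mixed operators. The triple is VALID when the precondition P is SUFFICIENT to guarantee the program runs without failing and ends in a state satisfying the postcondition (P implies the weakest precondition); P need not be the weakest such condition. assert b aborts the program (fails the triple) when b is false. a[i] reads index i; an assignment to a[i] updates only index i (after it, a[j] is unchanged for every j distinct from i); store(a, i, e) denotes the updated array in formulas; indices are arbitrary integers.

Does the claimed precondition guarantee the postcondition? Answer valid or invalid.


Working backward. After the program, the postcondition j + 7 ≥ -6 must hold; in canonical form it is j ≥ -13.
Before w := n: j ≥ -13
Before arr[0] := n - 1: j ≥ -13
Before arr[n + 3] := j: j ≥ -13
Before assert arr[2] - n + 6 > 7 ∨ n - 4 > 2: (arr[2] > n + 1 ∨ n > 6) ∧ j ≥ -13
The weakest precondition is (arr[2] > n + 1 ∨ n > 6) ∧ j ≥ -13.
Check whether (arr[2] > n + 1 ∨ n > 6) ∧ j ≥ -16 implies it.
Countermodel: at the initial state arr = {[2] = 8, elsewhere 8}, j = -14, n = 6, the precondition holds but the weakest precondition fails.
Answer: invalid


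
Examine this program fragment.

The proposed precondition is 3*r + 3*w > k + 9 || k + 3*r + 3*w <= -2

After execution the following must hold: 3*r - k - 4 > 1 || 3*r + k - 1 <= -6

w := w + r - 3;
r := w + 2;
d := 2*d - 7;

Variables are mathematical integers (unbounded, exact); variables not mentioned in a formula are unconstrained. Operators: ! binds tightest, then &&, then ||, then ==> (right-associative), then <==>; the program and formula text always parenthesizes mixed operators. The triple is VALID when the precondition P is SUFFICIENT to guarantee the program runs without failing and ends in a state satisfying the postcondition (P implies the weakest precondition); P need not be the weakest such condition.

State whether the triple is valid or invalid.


Working backward. After the program, the postcondition 3*r - k - 4 > 1 || 3*r + k - 1 <= -6 must hold; in canonical form it is 3*r > k + 5 || k + 3*r <= -5.
Before d := 2*d - 7: 3*r > k + 5 || k + 3*r <= -5
Before r := w + 2: 3*w > k - 1 || k + 3*w <= -11
Before w := w + r - 3: 3*r + 3*w > k + 8 || k + 3*r + 3*w <= -2
The weakest precondition is 3*r + 3*w > k + 8 || k + 3*r + 3*w <= -2.
Check whether 3*r + 3*w > k + 9 || k + 3*r + 3*w <= -2 implies it.
Every state satisfying the precondition satisfies the weakest precondition: the implication holds.
Answer: valid


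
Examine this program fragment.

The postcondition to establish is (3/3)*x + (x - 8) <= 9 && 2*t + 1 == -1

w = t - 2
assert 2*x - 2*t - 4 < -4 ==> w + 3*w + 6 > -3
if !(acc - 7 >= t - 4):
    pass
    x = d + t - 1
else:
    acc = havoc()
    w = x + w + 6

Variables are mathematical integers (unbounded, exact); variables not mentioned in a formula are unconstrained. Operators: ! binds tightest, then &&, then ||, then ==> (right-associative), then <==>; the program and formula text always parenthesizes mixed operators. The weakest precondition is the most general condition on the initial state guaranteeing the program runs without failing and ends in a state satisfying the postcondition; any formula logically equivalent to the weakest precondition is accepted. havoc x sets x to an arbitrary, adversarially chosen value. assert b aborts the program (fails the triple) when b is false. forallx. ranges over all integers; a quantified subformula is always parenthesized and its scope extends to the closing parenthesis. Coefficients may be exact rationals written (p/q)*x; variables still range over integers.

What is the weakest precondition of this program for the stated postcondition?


Working backward. After the program, the postcondition (3/3)*x + (x - 8) <= 9 && 2*t + 1 == -1 must hold; in canonical form it is 2*x <= 17 && 2*t == -2.
Then branch requires 2*d + 2*t <= 19 && 2*t == -2; else branch requires 2*x <= 17 && 2*t == -2.
Before the if: ((!(acc >= t + 3)) ==> (2*d + 2*t <= 19 && 2*t == -2)) && (acc >= t + 3 ==> (2*x <= 17 && 2*t == -2))
Before assert 2*x - 2*t - 4 < -4 ==> w + 3*w + 6 > -3: (2*x < 2*t ==> 4*w > -9) && ((!(acc >= t + 3)) ==> (2*d + 2*t <= 19 && 2*t == -2)) && (acc >= t + 3 ==> (2*x <= 17 && 2*t == -2))
Before w := t - 2: (2*x < 2*t ==> 4*t > -1) && ((!(acc >= t + 3)) ==> (2*d + 2*t <= 19 && 2*t == -2)) && (acc >= t + 3 ==> (2*x <= 17 && 2*t == -2))
Answer: WP = (2*x < 2*t ==> 4*t > -1) && ((!(acc >= t + 3)) ==> (2*d + 2*t <= 19 && 2*t == -2)) && (acc >= t + 3 ==> (2*x <= 17 && 2*t == -2))
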